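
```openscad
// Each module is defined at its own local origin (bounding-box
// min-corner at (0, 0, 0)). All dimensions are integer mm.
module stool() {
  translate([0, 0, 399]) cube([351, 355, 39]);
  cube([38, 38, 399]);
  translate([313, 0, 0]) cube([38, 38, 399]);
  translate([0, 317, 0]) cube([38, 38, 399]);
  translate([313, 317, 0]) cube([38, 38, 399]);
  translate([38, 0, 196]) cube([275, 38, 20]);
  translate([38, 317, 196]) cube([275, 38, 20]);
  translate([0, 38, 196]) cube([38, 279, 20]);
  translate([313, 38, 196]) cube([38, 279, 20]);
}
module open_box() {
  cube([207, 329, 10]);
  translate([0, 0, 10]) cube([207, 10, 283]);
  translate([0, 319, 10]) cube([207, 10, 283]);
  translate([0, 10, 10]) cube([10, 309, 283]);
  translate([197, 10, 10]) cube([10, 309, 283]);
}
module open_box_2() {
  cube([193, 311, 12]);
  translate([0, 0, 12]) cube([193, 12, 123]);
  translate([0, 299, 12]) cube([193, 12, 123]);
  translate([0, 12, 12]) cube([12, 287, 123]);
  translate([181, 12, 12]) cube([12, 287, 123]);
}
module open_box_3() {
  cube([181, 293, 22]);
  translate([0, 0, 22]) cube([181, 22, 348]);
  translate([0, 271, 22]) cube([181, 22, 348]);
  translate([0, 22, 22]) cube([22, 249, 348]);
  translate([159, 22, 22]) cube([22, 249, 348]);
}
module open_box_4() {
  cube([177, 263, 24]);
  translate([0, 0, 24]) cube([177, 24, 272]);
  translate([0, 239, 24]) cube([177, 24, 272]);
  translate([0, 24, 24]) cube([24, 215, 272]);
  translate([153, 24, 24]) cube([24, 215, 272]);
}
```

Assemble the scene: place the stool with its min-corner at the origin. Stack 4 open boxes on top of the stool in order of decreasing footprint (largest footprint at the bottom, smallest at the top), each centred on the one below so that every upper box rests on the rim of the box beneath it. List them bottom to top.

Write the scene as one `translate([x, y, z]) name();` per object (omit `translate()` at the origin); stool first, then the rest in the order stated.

stool();
translate([72, 13, 438]) open_box();
translate([79, 22, 731]) open_box_2();
translate([85, 31, 866]) open_box_3();
translate([87, 46, 1236]) open_box_4();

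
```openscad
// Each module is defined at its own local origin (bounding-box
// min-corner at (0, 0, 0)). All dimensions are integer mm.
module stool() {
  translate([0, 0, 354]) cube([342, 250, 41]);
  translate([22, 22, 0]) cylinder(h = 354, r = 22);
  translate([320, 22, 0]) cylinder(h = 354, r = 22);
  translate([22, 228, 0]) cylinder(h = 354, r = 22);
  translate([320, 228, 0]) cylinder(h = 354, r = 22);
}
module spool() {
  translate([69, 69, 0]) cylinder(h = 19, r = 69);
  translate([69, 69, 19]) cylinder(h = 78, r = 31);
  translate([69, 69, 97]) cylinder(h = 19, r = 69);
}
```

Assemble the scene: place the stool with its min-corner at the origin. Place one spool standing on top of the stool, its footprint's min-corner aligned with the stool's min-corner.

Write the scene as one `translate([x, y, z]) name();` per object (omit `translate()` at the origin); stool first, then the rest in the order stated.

stool();
translate([0, 0, 395]) spool();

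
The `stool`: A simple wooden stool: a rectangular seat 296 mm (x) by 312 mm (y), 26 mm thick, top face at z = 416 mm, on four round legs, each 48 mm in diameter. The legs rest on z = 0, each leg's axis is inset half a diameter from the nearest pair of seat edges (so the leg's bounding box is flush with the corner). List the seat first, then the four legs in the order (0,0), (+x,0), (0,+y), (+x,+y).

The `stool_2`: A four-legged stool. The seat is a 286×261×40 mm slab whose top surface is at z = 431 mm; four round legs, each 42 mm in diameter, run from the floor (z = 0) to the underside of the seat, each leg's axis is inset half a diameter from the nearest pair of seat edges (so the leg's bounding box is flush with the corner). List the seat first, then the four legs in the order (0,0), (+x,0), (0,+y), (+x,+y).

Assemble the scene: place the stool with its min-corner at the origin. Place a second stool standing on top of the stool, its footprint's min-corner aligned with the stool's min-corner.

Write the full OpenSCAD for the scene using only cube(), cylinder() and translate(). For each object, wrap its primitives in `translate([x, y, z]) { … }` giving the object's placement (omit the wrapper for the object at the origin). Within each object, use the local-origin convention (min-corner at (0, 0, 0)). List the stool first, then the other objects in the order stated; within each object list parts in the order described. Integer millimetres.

translate([0, 0, 390]) cube([296, 312, 26]);
translate([24, 24, 0]) cylinder(h = 390, r = 24);
translate([272, 24, 0]) cylinder(h = 390, r = 24);
translate([24, 288, 0]) cylinder(h = 390, r = 24);
translate([272, 288, 0]) cylinder(h = 390, r = 24);
translate([0, 0, 416]) {
  translate([0, 0, 391]) cube([286, 261, 40]);
  translate([21, 21, 0]) cylinder(h = 391, r = 21);
  translate([265, 21, 0]) cylinder(h = 391, r = 21);
  translate([21, 240, 0]) cylinder(h = 391, r = 21);
  translate([265, 240, 0]) cylinder(h = 391, r = 21);
}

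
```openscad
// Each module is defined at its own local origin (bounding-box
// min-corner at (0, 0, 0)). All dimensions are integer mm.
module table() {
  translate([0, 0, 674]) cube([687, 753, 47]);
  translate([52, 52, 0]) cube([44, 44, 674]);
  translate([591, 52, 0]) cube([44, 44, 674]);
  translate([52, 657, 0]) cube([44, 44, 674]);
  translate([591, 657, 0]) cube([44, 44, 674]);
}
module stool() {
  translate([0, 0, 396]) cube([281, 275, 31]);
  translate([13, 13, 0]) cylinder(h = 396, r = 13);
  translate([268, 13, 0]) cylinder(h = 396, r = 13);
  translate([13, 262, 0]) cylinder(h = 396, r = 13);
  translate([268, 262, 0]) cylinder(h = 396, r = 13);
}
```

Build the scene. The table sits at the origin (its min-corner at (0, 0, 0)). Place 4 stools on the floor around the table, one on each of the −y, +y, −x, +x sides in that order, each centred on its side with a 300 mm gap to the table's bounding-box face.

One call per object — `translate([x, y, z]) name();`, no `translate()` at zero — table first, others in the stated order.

table();
translate([203, -575, 0]) stool();
translate([203, 1053, 0]) stool();
translate([-581, 239, 0]) stool();
translate([987, 239, 0]) stool();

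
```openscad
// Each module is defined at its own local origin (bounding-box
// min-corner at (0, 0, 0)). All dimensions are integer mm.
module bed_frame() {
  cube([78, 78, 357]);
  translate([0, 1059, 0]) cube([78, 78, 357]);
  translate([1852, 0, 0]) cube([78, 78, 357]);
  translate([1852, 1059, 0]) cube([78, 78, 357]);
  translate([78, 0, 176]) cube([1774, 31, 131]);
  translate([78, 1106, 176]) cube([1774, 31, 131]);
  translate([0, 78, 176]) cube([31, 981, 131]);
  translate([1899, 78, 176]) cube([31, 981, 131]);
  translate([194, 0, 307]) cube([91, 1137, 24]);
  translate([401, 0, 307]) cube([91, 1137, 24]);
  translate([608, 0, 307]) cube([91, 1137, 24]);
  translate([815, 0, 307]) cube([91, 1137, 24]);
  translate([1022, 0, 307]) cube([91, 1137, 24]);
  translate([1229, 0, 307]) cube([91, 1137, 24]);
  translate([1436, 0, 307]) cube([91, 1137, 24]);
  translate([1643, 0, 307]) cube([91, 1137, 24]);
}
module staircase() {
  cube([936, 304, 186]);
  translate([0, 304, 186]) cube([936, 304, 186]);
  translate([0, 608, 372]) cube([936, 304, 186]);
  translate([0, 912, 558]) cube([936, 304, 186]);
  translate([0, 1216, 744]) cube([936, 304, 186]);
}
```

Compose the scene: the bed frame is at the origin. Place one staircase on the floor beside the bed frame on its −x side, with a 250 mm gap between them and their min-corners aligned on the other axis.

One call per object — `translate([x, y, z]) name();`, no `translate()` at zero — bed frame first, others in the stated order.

bed_frame();
translate([-1186, 0, 0]) staircase();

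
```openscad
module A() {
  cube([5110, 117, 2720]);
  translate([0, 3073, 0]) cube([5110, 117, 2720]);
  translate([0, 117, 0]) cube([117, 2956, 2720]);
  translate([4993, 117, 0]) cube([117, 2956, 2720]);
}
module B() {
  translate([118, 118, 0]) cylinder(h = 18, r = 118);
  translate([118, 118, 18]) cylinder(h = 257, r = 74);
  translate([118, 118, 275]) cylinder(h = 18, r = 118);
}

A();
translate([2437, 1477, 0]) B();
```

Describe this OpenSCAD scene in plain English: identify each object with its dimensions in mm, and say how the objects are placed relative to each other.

A is a box-shaped house frame (walls only): outside footprint 5110×3190 mm, wall height 2720 mm, wall thickness 117 mm. The two y-facing walls run the full x-width; the two x-facing walls fit between the inner faces of the y-facing walls.

B is a spool: two coaxial disc flanges of radius 118 mm and thickness 18 mm, joined by a core cylinder of radius 74 mm and height 257 mm. The lower flange rests on z = 0 and the three cylinders share a vertical axis.

The spool sits inside the house frame, centred.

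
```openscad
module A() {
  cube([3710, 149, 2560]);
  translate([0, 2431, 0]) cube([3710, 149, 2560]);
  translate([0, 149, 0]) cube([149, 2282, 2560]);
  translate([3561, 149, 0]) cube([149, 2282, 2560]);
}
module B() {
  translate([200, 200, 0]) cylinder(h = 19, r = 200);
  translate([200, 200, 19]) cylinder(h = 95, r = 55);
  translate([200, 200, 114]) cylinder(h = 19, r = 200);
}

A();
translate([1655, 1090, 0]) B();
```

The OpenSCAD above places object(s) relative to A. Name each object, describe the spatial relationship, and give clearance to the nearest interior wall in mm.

Clearances: x = 1506, y = 941; minimum 941 mm.

A is a house frame. B is a spool. The spool sits inside the house frame, centred. The clearance to the nearest interior wall is 941 mm.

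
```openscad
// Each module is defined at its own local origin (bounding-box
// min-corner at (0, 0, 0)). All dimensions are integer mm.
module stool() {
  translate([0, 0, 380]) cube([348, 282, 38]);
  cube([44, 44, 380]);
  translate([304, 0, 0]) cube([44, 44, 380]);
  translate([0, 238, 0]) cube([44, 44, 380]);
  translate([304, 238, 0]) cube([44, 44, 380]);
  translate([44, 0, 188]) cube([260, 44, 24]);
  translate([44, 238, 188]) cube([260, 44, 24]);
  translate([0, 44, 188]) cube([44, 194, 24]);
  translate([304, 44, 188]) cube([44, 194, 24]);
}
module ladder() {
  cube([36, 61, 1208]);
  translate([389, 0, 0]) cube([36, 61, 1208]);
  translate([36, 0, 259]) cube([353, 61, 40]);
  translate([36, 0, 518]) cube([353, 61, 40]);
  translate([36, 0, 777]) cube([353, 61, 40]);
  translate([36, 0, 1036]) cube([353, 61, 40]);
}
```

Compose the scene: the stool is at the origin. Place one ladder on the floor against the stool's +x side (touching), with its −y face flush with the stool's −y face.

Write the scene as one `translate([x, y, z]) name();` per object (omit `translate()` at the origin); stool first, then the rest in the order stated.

stool();
translate([348, 0, 0]) ladder();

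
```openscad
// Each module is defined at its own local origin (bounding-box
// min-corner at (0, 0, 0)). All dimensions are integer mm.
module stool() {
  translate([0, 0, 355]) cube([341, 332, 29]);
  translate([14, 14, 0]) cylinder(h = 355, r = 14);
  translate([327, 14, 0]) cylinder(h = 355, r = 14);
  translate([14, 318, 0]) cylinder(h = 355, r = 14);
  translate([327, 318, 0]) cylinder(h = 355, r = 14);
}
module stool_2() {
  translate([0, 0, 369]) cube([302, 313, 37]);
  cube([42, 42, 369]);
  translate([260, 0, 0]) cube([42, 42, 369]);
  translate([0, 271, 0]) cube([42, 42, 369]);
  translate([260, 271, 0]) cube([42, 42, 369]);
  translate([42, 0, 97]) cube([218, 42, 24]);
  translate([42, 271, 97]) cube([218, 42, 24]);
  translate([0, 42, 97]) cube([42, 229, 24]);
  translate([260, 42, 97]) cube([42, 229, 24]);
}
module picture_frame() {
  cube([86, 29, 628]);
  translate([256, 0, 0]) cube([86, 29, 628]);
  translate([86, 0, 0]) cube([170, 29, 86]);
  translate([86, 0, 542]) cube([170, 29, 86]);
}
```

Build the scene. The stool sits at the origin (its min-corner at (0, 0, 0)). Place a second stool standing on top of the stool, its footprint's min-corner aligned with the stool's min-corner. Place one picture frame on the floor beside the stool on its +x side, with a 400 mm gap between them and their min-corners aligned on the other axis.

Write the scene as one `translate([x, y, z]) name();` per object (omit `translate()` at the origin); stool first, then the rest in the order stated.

stool();
translate([0, 0, 384]) stool_2();
translate([741, 0, 0]) picture_frame();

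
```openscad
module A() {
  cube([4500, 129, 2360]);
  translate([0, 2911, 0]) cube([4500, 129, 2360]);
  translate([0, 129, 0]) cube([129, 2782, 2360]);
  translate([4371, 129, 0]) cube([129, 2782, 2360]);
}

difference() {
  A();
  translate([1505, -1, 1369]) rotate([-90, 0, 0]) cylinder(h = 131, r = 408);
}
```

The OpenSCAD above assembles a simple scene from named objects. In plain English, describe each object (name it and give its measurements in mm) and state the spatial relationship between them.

A is the wall frame of a small rectangular building: four walls, each 2360 mm tall and 129 mm thick, enclosing a footprint 4500 mm (x) by 3040 mm (y) outside-to-outside, with no floor or roof. The front and back walls (the −y and +y sides) span the full width; the two side walls fit between them.

The house frame has a circular hole of radius 408 mm through its front wall, centred at (x = 1505, z = 1369).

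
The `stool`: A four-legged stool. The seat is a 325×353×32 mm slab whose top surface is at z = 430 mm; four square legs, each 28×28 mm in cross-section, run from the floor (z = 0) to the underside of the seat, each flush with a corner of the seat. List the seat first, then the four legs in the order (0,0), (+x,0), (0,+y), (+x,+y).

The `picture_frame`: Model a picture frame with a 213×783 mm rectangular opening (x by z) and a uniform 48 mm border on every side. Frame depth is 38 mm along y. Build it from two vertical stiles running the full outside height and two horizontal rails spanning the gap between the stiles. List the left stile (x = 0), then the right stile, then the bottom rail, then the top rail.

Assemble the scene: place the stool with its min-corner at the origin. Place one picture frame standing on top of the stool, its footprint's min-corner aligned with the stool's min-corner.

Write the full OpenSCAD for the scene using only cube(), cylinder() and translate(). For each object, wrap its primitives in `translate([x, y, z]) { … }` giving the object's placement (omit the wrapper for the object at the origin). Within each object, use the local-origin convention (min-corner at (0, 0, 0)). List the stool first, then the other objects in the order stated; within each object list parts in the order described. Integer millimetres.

translate([0, 0, 398]) cube([325, 353, 32]);
cube([28, 28, 398]);
translate([297, 0, 0]) cube([28, 28, 398]);
translate([0, 325, 0]) cube([28, 28, 398]);
translate([297, 325, 0]) cube([28, 28, 398]);
translate([0, 0, 430]) {
  cube([48, 38, 879]);
  translate([261, 0, 0]) cube([48, 38, 879]);
  translate([48, 0, 0]) cube([213, 38, 48]);
  translate([48, 0, 831]) cube([213, 38, 48]);
}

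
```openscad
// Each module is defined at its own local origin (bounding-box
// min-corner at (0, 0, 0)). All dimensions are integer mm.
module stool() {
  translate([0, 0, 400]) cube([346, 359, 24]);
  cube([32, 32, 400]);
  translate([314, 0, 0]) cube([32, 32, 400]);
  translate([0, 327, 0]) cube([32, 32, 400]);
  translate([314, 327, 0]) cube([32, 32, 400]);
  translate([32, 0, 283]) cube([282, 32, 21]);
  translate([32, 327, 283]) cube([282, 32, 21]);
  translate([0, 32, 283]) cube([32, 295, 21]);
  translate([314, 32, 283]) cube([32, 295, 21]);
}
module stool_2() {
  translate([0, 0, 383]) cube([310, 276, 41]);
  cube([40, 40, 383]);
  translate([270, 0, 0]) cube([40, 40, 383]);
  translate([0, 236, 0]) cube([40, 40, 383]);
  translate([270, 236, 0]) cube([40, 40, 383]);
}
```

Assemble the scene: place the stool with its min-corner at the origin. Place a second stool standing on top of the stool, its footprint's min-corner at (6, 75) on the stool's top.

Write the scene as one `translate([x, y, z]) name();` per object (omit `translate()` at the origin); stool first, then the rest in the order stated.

stool();
translate([6, 75, 424]) stool_2();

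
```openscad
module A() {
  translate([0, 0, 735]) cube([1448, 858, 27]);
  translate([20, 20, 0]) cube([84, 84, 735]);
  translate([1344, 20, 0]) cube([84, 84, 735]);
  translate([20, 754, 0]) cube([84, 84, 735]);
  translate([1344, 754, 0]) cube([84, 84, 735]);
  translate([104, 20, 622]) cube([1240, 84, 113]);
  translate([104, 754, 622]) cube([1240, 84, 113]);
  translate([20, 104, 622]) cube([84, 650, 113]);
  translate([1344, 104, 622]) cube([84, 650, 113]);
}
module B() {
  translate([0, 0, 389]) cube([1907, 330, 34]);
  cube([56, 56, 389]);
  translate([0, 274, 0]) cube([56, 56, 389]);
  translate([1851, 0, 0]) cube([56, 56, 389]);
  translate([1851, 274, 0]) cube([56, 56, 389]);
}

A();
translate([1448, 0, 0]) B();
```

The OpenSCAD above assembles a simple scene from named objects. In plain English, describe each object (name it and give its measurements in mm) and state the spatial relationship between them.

A is a table: top 1448 mm (x) × 858 mm (y), 27 mm thick, upper face at z = 762 mm, on four 84×84 mm square legs, each inset 20 mm from the nearest pair of top edges, running from z = 0 to the bottom of the top. Four apron rails, 84 mm thick and 113 mm tall, run between adjacent legs with their top edges flush with the underside of the top and their outer faces flush with the legs' outer faces.

B is a bench: a 1907×330 mm seat slab, 34 mm thick, top at z = 423 mm, on four 56×56 mm square legs flush with the seat corners and standing on z = 0.

The bench is against the table's +x side, with their −y faces flush.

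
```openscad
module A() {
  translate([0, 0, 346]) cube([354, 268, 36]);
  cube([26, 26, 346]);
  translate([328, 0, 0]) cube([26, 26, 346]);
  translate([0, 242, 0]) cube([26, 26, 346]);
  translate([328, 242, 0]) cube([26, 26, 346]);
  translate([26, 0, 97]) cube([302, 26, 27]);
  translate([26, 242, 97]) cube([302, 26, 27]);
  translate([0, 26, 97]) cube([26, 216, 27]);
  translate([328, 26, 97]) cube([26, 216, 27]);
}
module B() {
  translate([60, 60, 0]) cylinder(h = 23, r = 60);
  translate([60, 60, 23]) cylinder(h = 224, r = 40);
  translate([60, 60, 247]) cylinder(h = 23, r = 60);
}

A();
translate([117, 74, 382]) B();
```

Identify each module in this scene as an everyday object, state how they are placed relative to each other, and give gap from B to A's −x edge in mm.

The spool's min-x is at 117; the stool's min-x is 0; gap = 117 mm.

A is a stool. B is a spool. The spool is on top of the stool, centred. The gap from the spool to the stool's −x edge is 117 mm.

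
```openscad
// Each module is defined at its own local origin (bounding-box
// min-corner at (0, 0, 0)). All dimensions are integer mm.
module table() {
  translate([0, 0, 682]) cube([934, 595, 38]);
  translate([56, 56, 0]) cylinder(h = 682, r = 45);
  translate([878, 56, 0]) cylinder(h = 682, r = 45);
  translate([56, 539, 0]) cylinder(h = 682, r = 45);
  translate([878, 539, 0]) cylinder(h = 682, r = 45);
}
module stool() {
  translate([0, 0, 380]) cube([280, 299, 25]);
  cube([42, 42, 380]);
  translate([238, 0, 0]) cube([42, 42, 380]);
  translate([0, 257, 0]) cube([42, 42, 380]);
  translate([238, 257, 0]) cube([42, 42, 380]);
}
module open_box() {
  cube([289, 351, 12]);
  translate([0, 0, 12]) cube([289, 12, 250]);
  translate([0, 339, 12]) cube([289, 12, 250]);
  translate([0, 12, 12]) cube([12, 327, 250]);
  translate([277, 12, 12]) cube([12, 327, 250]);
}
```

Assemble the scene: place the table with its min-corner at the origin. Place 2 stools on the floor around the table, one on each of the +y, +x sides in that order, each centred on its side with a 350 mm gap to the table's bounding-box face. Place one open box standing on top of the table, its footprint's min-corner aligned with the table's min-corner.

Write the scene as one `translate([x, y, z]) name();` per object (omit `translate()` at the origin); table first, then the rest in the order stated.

table();
translate([327, 945, 0]) stool();
translate([1284, 148, 0]) stool();
translate([0, 0, 720]) open_box();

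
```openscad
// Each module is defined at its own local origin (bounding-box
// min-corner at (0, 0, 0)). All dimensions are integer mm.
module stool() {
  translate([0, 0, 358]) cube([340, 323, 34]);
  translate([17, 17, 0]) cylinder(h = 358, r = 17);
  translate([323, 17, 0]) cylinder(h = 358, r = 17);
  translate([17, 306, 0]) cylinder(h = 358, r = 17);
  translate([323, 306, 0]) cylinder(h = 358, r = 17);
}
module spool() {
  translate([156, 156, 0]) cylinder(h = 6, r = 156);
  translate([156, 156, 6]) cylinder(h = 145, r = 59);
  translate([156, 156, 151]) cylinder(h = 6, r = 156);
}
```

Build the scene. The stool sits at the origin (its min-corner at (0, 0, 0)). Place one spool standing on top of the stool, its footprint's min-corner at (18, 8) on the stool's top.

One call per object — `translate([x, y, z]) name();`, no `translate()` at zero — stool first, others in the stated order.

stool();
translate([18, 8, 392]) spool();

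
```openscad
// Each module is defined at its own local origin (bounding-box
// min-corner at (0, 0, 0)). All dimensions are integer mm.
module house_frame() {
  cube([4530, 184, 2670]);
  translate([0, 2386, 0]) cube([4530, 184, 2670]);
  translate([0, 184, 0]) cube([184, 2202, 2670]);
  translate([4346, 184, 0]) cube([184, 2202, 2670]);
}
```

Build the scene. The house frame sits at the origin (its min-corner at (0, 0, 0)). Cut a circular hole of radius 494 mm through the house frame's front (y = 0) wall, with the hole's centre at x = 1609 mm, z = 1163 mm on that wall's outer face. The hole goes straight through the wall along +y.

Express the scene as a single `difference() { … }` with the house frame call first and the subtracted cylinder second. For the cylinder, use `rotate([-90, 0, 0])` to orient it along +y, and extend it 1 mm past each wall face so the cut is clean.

difference() {
  house_frame();
  translate([1609, -1, 1163]) rotate([-90, 0, 0]) cylinder(h = 186, r = 494);
}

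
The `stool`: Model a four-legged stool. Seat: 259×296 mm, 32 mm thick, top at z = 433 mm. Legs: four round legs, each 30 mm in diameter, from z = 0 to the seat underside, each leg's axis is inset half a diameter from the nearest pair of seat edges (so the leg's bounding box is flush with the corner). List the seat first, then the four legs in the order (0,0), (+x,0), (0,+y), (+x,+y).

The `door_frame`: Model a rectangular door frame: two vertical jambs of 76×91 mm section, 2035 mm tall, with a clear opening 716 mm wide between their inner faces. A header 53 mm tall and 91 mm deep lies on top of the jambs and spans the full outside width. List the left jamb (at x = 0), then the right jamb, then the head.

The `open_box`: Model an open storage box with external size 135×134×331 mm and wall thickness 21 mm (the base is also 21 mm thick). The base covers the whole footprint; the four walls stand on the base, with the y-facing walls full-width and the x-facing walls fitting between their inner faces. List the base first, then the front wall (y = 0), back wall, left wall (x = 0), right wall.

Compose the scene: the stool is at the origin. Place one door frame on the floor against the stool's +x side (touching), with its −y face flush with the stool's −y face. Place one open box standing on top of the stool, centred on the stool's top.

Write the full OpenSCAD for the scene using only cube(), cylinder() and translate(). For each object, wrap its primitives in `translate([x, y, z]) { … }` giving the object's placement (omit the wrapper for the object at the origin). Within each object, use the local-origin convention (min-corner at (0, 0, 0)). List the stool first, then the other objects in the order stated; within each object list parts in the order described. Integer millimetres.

translate([0, 0, 401]) cube([259, 296, 32]);
translate([15, 15, 0]) cylinder(h = 401, r = 15);
translate([244, 15, 0]) cylinder(h = 401, r = 15);
translate([15, 281, 0]) cylinder(h = 401, r = 15);
translate([244, 281, 0]) cylinder(h = 401, r = 15);
translate([259, 0, 0]) {
  cube([76, 91, 2035]);
  translate([792, 0, 0]) cube([76, 91, 2035]);
  translate([0, 0, 2035]) cube([868, 91, 53]);
}
translate([62, 81, 433]) {
  cube([135, 134, 21]);
  translate([0, 0, 21]) cube([135, 21, 310]);
  translate([0, 113, 21]) cube([135, 21, 310]);
  translate([0, 21, 21]) cube([21, 92, 310]);
  translate([114, 21, 21]) cube([21, 92, 310]);
}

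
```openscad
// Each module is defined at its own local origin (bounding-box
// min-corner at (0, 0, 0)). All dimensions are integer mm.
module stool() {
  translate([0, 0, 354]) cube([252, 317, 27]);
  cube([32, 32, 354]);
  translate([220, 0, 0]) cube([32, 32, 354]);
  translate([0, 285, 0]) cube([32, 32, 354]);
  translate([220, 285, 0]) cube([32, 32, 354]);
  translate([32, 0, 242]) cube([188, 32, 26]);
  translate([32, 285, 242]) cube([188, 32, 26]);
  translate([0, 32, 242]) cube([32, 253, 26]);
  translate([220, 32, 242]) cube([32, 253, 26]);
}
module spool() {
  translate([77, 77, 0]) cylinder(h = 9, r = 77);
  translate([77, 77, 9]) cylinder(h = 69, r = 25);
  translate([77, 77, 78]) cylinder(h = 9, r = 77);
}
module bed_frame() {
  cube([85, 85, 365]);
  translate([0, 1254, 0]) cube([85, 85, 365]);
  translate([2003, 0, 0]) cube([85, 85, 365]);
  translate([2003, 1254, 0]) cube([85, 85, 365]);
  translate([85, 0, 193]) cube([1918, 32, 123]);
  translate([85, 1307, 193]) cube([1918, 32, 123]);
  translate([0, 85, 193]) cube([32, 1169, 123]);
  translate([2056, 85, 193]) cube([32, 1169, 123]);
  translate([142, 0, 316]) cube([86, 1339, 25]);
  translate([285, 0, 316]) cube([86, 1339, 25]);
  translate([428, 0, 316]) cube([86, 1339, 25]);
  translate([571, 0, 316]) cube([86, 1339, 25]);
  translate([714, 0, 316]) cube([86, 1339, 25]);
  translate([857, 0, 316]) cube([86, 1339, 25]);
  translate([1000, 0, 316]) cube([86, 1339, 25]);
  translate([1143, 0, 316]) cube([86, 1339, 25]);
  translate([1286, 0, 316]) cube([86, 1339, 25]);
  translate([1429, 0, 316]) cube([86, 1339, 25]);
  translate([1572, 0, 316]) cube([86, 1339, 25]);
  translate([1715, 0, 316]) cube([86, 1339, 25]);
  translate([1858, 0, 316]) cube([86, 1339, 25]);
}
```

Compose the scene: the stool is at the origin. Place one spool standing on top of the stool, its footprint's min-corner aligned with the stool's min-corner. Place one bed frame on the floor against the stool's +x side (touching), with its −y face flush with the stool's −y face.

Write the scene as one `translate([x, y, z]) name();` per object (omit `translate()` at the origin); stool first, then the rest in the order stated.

stool();
translate([0, 0, 381]) spool();
translate([252, 0, 0]) bed_frame();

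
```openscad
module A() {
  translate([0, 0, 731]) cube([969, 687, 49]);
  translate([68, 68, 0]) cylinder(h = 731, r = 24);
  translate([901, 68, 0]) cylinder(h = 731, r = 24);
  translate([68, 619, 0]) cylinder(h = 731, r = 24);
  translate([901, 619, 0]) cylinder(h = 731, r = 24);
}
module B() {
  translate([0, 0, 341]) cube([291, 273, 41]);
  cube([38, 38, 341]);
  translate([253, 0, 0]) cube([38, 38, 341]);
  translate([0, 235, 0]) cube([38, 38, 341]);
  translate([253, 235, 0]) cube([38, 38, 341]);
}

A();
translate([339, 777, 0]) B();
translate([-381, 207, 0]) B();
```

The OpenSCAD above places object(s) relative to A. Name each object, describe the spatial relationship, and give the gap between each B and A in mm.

A is a table. B is a stool. Two stools sit around the table at the +y, −x sides. The gap between each stool and the table is 90 mm.

Each stool's nearest face is 90 mm from the table's bounding box.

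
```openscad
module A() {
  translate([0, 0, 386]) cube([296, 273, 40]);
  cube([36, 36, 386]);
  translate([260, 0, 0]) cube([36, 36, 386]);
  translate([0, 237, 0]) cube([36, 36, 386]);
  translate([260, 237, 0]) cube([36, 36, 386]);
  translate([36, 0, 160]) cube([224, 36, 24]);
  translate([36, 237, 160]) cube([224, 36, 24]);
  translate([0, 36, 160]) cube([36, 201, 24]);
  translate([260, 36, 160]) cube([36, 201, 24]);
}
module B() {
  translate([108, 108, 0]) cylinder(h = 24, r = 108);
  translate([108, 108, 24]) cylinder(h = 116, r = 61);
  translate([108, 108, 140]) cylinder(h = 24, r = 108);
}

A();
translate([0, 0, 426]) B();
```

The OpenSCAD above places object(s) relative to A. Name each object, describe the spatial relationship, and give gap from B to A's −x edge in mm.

A is a stool. B is a spool. The spool is on top of the stool. The gap from the spool to the stool's −x edge is 0 mm.

The spool's min-x is at 0; the stool's min-x is 0; gap = 0 mm.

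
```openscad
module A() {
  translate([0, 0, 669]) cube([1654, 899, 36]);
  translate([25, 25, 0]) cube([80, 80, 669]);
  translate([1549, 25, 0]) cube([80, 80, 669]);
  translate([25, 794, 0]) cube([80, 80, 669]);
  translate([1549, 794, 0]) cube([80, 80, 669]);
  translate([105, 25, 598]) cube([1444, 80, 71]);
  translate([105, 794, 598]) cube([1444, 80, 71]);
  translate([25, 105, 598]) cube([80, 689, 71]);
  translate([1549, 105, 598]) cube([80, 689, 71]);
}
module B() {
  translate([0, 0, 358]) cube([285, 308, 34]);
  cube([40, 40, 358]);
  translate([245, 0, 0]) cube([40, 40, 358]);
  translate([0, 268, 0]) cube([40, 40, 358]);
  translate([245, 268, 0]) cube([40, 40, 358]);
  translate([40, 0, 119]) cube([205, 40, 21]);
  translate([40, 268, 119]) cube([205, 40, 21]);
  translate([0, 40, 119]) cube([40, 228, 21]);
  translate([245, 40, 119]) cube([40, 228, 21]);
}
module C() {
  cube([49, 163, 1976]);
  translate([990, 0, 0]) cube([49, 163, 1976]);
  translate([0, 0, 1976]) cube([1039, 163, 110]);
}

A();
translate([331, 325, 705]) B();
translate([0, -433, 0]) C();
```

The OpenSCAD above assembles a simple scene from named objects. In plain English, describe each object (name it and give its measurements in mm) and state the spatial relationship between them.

A is a rectangular dining table. The top is 1654×899×36 mm with its upper surface at z = 705 mm. It stands on four 80×80 mm square legs, each inset 25 mm from the nearest pair of top edges, running from the floor to the underside of the top. Four apron rails, 80 mm thick and 71 mm tall, run between adjacent legs with their top edges flush with the underside of the top and their outer faces flush with the legs' outer faces.

B is a four-legged stool. The seat is a 285×308×34 mm slab whose top surface is at z = 392 mm; four square legs, each 40×40 mm in cross-section, run from the floor (z = 0) to the underside of the seat, each flush with a corner of the seat. Four stretchers, 40 mm wide and 21 mm tall, connect adjacent legs with their undersides at z = 119 mm, each running between the inner faces of the legs it joins and aligned with the legs' outer faces on the other axis.

C is a rectangular door frame: two vertical jambs of 49×163 mm section, 1976 mm tall, with a clear opening 941 mm wide between their inner faces. A header 110 mm tall and 163 mm deep lies on top of the jambs and spans the full outside width.

The stool is on top of the table. The door frame is on the floor beside the table on its −y side.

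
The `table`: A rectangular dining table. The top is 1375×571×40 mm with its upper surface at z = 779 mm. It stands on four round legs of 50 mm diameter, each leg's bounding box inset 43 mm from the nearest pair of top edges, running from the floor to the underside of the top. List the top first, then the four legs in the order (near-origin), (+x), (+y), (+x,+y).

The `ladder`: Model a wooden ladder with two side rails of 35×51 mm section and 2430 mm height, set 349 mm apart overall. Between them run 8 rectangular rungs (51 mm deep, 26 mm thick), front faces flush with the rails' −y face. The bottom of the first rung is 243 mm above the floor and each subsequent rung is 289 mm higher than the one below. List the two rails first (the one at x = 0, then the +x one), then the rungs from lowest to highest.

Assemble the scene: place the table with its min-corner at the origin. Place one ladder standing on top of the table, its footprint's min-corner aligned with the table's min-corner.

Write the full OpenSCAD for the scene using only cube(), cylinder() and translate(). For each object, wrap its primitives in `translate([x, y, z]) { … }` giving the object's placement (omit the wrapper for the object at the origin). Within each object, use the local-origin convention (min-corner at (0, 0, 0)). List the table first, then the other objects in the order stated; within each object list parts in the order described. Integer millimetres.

translate([0, 0, 739]) cube([1375, 571, 40]);
translate([68, 68, 0]) cylinder(h = 739, r = 25);
translate([1307, 68, 0]) cylinder(h = 739, r = 25);
translate([68, 503, 0]) cylinder(h = 739, r = 25);
translate([1307, 503, 0]) cylinder(h = 739, r = 25);
translate([0, 0, 779]) {
  cube([35, 51, 2430]);
  translate([314, 0, 0]) cube([35, 51, 2430]);
  translate([35, 0, 243]) cube([279, 51, 26]);
  translate([35, 0, 532]) cube([279, 51, 26]);
  translate([35, 0, 821]) cube([279, 51, 26]);
  translate([35, 0, 1110]) cube([279, 51, 26]);
  translate([35, 0, 1399]) cube([279, 51, 26]);
  translate([35, 0, 1688]) cube([279, 51, 26]);
  translate([35, 0, 1977]) cube([279, 51, 26]);
  translate([35, 0, 2266]) cube([279, 51, 26]);
}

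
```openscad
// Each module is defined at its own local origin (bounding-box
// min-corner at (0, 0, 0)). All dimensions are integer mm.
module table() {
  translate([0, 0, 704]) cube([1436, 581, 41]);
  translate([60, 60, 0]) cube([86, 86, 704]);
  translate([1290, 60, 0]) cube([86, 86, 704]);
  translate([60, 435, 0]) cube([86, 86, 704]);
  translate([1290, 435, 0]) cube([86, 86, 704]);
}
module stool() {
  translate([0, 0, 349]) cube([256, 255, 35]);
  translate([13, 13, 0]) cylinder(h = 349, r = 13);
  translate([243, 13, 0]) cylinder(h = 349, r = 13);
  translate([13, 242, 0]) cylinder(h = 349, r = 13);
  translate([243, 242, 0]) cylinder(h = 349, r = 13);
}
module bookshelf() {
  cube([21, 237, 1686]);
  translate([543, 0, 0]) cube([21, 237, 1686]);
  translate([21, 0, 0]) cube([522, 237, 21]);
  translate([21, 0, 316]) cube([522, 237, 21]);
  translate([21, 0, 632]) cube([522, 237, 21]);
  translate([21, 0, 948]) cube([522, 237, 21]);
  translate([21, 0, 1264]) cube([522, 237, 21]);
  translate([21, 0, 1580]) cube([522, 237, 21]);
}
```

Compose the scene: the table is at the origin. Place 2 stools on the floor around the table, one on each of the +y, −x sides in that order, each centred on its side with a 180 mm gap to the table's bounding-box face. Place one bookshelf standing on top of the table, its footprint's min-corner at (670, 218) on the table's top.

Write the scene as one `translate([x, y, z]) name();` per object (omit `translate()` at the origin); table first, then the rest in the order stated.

table();
translate([590, 761, 0]) stool();
translate([-436, 163, 0]) stool();
translate([670, 218, 745]) bookshelf();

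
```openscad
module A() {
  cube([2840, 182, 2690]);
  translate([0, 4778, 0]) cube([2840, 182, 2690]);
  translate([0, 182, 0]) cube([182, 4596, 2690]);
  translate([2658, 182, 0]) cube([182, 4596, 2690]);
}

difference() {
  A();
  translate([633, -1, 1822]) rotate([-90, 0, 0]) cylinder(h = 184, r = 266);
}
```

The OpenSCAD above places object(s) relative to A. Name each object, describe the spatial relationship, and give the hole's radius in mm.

A is a house frame. The house frame has a circular hole through its front wall. The hole's radius is 266 mm.

The subtracted cylinder has r = 266 mm.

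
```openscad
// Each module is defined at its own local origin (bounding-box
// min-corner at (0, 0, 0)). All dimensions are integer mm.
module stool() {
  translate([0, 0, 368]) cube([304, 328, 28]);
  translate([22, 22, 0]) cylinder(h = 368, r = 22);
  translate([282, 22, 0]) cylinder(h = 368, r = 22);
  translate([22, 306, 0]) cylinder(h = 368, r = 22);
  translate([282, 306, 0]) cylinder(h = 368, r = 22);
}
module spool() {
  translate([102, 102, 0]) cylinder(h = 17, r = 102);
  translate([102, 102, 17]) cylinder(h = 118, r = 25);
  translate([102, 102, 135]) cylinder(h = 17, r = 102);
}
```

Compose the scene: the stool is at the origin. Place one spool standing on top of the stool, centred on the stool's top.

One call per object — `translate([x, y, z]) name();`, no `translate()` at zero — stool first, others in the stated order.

stool();
translate([50, 62, 396]) spool();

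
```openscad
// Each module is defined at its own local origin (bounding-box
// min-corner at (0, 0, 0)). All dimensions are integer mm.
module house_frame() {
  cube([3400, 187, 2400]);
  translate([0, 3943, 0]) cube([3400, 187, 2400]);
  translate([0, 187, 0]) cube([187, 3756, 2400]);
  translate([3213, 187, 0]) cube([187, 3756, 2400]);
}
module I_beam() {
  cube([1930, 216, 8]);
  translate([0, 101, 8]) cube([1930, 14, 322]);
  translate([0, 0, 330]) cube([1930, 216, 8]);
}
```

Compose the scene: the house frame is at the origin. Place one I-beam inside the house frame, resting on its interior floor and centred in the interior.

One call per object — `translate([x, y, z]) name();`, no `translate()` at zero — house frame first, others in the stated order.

house_frame();
translate([735, 1957, 0]) I_beam();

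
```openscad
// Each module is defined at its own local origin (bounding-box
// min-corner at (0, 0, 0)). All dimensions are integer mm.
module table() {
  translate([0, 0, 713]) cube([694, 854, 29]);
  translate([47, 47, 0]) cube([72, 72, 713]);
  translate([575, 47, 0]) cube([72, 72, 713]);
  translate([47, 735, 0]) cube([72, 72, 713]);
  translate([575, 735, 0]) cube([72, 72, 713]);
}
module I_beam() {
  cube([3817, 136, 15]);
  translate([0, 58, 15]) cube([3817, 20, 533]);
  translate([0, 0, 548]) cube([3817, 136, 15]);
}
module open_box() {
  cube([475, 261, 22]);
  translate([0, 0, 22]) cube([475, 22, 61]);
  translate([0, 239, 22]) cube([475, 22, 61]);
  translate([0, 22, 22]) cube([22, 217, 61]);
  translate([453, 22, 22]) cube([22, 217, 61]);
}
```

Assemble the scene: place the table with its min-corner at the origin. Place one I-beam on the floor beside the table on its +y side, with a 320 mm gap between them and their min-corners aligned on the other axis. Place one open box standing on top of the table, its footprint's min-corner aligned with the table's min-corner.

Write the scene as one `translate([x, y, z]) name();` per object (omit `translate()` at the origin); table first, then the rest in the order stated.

table();
translate([0, 1174, 0]) I_beam();
translate([0, 0, 742]) open_box();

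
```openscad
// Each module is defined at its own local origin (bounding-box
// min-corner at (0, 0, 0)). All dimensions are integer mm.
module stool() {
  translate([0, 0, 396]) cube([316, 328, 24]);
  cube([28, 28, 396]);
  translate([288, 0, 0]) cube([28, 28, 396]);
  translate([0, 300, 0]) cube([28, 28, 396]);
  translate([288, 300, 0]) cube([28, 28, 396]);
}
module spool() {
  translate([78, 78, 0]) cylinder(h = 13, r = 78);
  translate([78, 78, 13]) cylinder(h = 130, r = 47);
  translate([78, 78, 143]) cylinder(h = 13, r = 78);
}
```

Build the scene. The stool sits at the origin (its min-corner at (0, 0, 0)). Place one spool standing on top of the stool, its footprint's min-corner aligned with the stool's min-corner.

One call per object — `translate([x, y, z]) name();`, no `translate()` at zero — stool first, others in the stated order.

stool();
translate([0, 0, 420]) spool();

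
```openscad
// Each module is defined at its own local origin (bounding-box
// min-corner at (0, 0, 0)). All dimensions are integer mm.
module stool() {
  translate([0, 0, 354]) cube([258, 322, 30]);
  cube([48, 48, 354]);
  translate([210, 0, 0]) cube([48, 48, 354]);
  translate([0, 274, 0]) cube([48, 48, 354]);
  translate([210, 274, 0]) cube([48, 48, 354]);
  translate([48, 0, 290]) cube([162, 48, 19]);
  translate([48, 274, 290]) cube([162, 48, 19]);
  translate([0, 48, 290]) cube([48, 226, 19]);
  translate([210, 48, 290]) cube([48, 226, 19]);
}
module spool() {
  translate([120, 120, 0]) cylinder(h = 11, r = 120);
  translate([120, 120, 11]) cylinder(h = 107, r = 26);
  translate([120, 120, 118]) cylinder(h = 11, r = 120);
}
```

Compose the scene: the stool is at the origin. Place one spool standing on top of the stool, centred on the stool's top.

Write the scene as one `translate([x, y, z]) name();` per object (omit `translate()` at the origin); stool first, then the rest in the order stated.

stool();
translate([9, 41, 384]) spool();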